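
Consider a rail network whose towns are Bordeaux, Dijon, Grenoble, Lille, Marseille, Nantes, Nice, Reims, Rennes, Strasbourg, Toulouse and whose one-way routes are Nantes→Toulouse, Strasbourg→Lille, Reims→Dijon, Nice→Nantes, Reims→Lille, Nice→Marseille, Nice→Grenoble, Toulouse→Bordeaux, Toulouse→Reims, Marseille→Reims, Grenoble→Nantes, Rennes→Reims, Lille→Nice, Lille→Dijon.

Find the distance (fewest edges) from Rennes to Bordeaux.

6

Distance 0: Rennes.
Distance 1: Reims.
Distance 2: Dijon, Lille.
Distance 3: Nice.
Distance 4: Grenoble, Marseille, Nantes.
Distance 5: Toulouse.
Distance 6: Bordeaux — contains Bordeaux.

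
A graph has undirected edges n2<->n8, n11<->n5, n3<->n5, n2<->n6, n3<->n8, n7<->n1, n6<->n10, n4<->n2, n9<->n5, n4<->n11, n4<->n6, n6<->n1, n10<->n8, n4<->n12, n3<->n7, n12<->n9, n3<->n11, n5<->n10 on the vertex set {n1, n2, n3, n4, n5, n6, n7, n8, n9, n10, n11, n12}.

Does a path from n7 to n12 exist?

Explore from n7.
Distance 1: reach n1, n3.
Distance 2: reach n5, n6, n8, n11.
Distance 3: reach n2, n4, n9, n10.
Distance 4: reach n12.
Found n12.

Yes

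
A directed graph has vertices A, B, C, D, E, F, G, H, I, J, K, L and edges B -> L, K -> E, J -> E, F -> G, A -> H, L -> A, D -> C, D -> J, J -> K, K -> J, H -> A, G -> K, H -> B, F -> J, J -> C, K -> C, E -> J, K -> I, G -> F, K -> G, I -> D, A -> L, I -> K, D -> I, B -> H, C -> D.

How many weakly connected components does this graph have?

From A: component {A, B, H, L}.
From C: component {C, D, E, F, G, I, J, K}.
That's 2 components.

2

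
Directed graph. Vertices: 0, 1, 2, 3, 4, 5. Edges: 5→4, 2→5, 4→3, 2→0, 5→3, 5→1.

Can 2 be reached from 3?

3 has no outgoing edges, so nothing is reachable from it.

No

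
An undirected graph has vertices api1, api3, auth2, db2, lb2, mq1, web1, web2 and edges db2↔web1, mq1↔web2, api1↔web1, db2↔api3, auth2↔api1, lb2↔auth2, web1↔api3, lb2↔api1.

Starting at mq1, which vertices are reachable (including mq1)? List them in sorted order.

mq1, web2

Start at mq1.
Its neighbours: web2.
Nothing further is reachable.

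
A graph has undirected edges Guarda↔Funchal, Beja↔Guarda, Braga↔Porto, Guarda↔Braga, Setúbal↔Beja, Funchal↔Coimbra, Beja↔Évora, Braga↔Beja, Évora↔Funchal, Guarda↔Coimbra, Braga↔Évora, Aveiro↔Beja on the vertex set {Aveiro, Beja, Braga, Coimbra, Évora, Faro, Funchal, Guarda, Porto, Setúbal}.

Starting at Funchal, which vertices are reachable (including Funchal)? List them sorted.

Aveiro, Beja, Braga, Coimbra, Évora, Funchal, Guarda, Porto, Setúbal

Start at Funchal.
Its neighbours: Coimbra, Évora, Guarda.
Then their neighbours: Beja, Braga.
Then next layer: Aveiro, Porto, Setúbal.
Nothing further is reachable.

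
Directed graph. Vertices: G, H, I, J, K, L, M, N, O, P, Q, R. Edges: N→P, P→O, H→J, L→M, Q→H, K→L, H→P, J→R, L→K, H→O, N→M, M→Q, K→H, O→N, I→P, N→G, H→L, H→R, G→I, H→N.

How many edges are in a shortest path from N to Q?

Distance 0: N.
Distance 1: G, M, P.
Distance 2: I, O, Q — contains Q.

2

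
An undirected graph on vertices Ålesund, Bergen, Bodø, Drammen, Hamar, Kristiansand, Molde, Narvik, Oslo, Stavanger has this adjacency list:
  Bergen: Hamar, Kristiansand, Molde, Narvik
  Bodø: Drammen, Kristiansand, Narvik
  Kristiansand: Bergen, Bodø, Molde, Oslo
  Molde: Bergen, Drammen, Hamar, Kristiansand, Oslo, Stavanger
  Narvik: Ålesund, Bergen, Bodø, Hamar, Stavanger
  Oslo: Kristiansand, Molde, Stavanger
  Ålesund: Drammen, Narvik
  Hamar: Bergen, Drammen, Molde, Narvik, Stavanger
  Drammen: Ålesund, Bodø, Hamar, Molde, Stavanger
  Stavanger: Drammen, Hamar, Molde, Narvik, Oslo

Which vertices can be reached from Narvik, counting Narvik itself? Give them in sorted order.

Start at Narvik.
Its neighbours: Ålesund, Bergen, Bodø, Hamar, Stavanger.
Then their neighbours: Drammen, Kristiansand, Molde, Oslo.
Every vertex is now reached.

Ålesund, Bergen, Bodø, Drammen, Hamar, Kristiansand, Molde, Narvik, Oslo, Stavanger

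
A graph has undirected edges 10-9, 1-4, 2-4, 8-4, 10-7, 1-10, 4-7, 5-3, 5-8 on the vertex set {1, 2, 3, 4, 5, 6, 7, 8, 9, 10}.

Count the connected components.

From 1: component {1, 2, 3, 4, 5, 7, 8, 9, 10}.
From 6: component {6}.
That's 2 components.

2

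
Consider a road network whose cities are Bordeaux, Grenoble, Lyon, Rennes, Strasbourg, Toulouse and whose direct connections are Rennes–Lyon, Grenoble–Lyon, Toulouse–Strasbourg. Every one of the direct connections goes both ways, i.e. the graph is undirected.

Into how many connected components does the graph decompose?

3

From Bordeaux: component {Bordeaux}.
From Grenoble: component {Grenoble, Lyon, Rennes}.
From Strasbourg: component {Strasbourg, Toulouse}.
That's 3 components.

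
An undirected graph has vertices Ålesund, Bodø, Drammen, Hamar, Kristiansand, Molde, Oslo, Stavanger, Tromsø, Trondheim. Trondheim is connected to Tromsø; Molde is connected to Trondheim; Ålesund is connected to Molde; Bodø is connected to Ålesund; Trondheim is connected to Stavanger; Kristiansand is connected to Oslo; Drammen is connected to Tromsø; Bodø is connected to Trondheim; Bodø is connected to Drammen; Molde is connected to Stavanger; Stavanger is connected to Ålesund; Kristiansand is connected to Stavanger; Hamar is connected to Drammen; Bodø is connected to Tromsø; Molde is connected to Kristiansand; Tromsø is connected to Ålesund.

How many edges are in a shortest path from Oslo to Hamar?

Distance 0: Oslo.
Distance 1: Kristiansand.
Distance 2: Molde, Stavanger.
Distance 3: Ålesund, Trondheim.
Distance 4: Bodø, Tromsø.
Distance 5: Drammen.
Distance 6: Hamar — contains Hamar.

6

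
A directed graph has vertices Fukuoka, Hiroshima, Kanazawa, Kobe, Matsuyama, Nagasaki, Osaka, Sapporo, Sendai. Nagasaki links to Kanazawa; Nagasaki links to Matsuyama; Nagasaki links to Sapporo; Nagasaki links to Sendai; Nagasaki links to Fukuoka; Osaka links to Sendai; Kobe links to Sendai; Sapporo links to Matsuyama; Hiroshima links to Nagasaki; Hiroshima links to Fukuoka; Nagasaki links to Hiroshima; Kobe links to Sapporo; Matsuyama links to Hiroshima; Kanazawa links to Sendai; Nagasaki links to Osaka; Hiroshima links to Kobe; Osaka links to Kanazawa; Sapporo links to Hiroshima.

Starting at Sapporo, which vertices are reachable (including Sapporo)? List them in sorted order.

Fukuoka, Hiroshima, Kanazawa, Kobe, Matsuyama, Nagasaki, Osaka, Sapporo, Sendai

Start at Sapporo.
Its neighbours: Hiroshima, Matsuyama.
Then their neighbours: Fukuoka, Kobe, Nagasaki.
Then next layer: Kanazawa, Osaka, Sendai.
Every vertex is now reached.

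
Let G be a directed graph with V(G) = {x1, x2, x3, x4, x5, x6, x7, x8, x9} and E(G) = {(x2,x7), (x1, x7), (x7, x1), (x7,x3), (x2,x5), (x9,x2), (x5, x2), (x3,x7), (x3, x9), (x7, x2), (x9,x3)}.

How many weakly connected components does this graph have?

From x1: component {x1, x2, x3, x5, x7, x9}.
From x4: component {x4}.
From x6: component {x6}.
From x8: component {x8}.
That's 4 components.

4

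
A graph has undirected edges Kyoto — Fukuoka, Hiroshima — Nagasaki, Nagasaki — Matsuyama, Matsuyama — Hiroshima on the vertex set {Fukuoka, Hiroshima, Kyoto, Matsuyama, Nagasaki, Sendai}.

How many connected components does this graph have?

From Fukuoka: component {Fukuoka, Kyoto}.
From Hiroshima: component {Hiroshima, Matsuyama, Nagasaki}.
From Sendai: component {Sendai}.
That's 3 components.

3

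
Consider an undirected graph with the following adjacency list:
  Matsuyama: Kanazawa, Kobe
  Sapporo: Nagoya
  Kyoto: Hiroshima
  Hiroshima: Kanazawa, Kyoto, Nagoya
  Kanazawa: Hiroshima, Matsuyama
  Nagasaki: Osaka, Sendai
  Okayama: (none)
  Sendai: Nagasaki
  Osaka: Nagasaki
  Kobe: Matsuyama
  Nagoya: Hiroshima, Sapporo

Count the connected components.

From Hiroshima: component {Hiroshima, Kanazawa, Kobe, Kyoto, Matsuyama, Nagoya, Sapporo}.
From Nagasaki: component {Nagasaki, Osaka, Sendai}.
From Okayama: component {Okayama}.
That's 3 components.

3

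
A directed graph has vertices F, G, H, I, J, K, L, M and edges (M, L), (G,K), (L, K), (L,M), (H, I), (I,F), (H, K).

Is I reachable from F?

No

F has no outgoing edges, so nothing is reachable from it.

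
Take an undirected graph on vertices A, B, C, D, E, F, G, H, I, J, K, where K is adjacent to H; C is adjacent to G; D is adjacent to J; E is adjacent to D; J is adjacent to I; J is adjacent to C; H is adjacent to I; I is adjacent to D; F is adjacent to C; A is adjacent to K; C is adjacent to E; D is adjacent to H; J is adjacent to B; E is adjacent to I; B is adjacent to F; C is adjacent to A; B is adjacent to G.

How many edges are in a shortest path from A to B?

Distance 0: A.
Distance 1: C, K.
Distance 2: E, F, G, H, J.
Distance 3: B, D, I — contains B.

3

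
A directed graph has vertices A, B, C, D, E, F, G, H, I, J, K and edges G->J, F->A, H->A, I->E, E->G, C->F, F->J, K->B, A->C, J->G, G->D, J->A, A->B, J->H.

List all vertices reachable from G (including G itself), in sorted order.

Start at G.
Its neighbours: D, J.
Then their neighbours: A, H.
Then next layer: B, C.
Then next layer: F.
Nothing further is reachable.

A, B, C, D, F, G, H, J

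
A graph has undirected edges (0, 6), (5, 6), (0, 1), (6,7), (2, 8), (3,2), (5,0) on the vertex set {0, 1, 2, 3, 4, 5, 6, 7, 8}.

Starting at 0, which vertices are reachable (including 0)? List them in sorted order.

0, 1, 5, 6, 7

Start at 0.
Its neighbours: 1, 5, 6.
Then their neighbours: 7.
Nothing further is reachable.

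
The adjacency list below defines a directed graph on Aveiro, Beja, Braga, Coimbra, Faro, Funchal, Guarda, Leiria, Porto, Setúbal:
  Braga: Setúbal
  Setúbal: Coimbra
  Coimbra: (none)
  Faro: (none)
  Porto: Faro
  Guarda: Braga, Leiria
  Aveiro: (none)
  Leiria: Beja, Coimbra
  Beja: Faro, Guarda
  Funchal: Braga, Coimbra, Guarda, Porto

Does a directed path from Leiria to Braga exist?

Explore from Leiria.
Distance 1: reach Beja, Coimbra.
Distance 2: reach Faro, Guarda.
Distance 3: reach Braga.
Found Braga.

Yes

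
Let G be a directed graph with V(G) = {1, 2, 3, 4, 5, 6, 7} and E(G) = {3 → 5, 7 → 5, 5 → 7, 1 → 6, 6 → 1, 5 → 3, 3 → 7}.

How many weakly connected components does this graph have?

4

From 1: component {1, 6}.
From 2: component {2}.
From 3: component {3, 5, 7}.
From 4: component {4}.
That's 4 components.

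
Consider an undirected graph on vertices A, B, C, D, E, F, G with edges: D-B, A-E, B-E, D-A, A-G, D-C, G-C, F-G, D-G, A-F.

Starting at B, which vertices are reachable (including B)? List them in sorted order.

A, B, C, D, E, F, G

Start at B.
Its neighbours: D, E.
Then their neighbours: A, C, G.
Then next layer: F.
Every vertex is now reached.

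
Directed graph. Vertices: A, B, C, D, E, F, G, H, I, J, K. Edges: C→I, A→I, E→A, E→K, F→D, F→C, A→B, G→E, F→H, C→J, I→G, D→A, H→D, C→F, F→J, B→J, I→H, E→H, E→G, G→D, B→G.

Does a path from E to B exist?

Yes

Explore from E.
Distance 1: reach A, G, H, K.
Distance 2: reach B, D, I.
Found B.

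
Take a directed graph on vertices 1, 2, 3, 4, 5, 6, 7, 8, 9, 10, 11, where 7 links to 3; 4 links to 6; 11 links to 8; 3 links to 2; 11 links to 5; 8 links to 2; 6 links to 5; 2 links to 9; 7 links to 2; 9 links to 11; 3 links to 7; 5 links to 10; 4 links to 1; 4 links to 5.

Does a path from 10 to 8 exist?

10 has no outgoing edges, so nothing is reachable from it.

No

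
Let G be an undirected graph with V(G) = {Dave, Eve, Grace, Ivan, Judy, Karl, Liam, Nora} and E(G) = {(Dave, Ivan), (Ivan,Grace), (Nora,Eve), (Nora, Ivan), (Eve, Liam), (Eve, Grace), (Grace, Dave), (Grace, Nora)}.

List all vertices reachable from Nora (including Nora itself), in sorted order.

Start at Nora.
Its neighbours: Eve, Grace, Ivan.
Then their neighbours: Dave, Liam.
Nothing further is reachable.

Dave, Eve, Grace, Ivan, Liam, Nora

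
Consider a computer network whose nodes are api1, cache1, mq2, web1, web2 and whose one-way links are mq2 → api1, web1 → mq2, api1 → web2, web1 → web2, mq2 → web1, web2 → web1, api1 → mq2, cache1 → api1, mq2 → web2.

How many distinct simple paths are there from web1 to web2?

web1→mq2→api1→web2
web1→mq2→web2
web1→web2

3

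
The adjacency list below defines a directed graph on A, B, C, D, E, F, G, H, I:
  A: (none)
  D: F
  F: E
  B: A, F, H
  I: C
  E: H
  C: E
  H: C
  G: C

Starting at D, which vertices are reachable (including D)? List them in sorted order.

C, D, E, F, H

Start at D.
Its neighbours: F.
Then their neighbours: E.
Then next layer: H.
Then next layer: C.
Nothing further is reachable.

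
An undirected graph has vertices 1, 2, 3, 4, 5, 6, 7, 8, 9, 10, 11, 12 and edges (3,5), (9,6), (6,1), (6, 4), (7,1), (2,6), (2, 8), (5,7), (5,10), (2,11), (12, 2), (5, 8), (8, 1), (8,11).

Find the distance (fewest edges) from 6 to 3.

Distance 0: 6.
Distance 1: 1, 2, 4, 9.
Distance 2: 7, 8, 11, 12.
Distance 3: 5.
Distance 4: 3, 10 — contains 3.

4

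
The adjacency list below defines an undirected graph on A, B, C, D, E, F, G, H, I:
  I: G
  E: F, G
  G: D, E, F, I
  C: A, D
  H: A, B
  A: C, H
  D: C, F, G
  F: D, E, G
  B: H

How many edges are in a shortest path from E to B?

6

Distance 0: E.
Distance 1: F, G.
Distance 2: D, I.
Distance 3: C.
Distance 4: A.
Distance 5: H.
Distance 6: B — contains B.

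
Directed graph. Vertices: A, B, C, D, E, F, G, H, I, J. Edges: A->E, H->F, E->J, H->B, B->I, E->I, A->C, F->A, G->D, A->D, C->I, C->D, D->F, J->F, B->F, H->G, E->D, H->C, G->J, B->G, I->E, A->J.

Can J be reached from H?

Yes

Explore from H.
Distance 1: reach B, C, F, G.
Distance 2: reach A, D, I, J.
Found J.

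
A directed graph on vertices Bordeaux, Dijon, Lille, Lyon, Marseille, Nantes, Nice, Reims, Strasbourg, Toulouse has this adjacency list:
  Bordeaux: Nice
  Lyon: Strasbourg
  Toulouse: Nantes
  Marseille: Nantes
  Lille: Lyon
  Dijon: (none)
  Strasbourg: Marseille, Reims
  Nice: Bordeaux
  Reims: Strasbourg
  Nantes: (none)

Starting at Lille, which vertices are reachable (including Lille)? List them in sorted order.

Lille, Lyon, Marseille, Nantes, Reims, Strasbourg

Start at Lille.
Its neighbours: Lyon.
Then their neighbours: Strasbourg.
Then next layer: Marseille, Reims.
Then next layer: Nantes.
Nothing further is reachable.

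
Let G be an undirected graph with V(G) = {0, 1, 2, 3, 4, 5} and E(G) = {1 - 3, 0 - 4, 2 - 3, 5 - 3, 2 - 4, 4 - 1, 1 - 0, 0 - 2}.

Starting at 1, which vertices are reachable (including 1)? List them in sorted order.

Start at 1.
Its neighbours: 0, 3, 4.
Then their neighbours: 2, 5.
Every vertex is now reached.

0, 1, 2, 3, 4, 5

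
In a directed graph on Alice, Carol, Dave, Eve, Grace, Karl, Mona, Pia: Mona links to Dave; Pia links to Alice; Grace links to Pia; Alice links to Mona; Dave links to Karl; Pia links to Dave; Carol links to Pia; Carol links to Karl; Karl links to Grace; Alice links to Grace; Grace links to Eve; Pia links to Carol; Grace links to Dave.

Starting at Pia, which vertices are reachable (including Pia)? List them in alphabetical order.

Start at Pia.
Its neighbours: Alice, Carol, Dave.
Then their neighbours: Grace, Karl, Mona.
Then next layer: Eve.
Every vertex is now reached.

Alice, Carol, Dave, Eve, Grace, Karl, Mona, Pia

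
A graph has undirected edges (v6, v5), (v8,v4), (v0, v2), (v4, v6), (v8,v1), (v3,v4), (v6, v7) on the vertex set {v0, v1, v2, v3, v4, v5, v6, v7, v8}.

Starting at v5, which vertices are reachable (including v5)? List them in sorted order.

v1, v3, v4, v5, v6, v7, v8

Start at v5.
Its neighbours: v6.
Then their neighbours: v4, v7.
Then next layer: v3, v8.
Then next layer: v1.
Nothing further is reachable.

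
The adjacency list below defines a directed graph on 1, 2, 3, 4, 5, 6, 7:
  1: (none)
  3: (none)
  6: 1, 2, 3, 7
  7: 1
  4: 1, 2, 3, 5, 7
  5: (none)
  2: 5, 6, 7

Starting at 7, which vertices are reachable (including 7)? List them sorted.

1, 7

Start at 7.
Its neighbours: 1.
Nothing further is reachable.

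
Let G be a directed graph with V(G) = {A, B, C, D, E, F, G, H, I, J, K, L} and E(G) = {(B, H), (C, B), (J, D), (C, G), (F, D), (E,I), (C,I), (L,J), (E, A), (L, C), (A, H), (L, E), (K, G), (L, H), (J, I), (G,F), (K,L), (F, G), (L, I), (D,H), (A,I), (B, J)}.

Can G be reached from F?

Yes

Explore from F.
Distance 1: reach D, G.
Found G.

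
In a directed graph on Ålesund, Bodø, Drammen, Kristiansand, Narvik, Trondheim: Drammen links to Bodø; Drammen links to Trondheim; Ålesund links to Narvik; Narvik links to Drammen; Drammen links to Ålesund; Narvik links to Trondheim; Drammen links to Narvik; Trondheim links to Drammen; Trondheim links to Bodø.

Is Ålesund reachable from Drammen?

Explore from Drammen.
Distance 1: reach Ålesund, Bodø, Narvik, Trondheim.
Found Ålesund.

Yes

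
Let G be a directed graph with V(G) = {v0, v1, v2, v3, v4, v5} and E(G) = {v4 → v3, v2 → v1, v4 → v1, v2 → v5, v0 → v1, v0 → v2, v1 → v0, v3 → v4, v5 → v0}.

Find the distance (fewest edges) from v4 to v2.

Distance 0: v4.
Distance 1: v1, v3.
Distance 2: v0.
Distance 3: v2 — contains v2.

3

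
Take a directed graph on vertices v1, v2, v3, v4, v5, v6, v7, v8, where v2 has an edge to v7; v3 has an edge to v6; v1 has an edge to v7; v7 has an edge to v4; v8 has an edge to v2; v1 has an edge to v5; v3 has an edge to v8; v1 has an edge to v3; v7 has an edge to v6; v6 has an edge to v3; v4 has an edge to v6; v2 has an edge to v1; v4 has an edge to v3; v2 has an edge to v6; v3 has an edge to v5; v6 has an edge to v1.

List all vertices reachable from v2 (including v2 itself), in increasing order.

Start at v2.
Its neighbours: v1, v6, v7.
Then their neighbours: v3, v4, v5.
Then next layer: v8.
Every vertex is now reached.

v1, v2, v3, v4, v5, v6, v7, v8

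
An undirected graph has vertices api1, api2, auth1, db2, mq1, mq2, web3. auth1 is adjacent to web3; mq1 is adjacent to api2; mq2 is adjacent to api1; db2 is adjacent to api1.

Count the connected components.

From api1: component {api1, db2, mq2}.
From api2: component {api2, mq1}.
From auth1: component {auth1, web3}.
That's 3 components.

3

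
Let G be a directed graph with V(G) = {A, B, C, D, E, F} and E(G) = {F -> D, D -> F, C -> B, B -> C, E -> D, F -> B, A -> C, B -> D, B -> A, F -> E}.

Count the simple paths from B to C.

B→A→C
B→C

2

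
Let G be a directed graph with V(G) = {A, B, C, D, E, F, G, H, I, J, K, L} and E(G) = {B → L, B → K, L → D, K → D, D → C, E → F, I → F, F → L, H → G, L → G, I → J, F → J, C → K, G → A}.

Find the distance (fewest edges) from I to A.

Distance 0: I.
Distance 1: F, J.
Distance 2: L.
Distance 3: D, G.
Distance 4: A, C — contains A.

4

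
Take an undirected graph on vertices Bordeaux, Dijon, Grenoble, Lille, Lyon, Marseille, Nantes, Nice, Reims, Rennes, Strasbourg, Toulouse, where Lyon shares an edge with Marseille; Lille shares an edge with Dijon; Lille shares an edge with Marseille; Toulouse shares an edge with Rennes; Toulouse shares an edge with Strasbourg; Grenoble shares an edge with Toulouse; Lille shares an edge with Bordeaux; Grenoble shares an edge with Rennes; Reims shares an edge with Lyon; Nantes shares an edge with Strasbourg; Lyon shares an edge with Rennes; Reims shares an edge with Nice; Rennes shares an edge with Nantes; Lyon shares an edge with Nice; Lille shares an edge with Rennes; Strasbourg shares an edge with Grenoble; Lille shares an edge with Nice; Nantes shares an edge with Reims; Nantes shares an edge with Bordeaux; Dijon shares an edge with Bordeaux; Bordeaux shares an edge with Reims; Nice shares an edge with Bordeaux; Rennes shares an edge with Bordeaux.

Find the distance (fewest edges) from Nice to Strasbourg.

3

Distance 0: Nice.
Distance 1: Bordeaux, Lille, Lyon, Reims.
Distance 2: Dijon, Marseille, Nantes, Rennes.
Distance 3: Grenoble, Strasbourg, Toulouse — contains Strasbourg.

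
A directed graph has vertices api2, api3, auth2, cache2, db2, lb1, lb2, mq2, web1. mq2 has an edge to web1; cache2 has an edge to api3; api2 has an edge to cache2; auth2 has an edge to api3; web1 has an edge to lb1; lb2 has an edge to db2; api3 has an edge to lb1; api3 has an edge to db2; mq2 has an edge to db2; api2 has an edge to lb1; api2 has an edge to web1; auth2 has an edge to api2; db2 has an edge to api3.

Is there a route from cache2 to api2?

No

Explore from cache2.
Distance 1: reach api3.
Distance 2: reach db2, lb1.
The search from cache2 is exhausted; no directed path reaches api2.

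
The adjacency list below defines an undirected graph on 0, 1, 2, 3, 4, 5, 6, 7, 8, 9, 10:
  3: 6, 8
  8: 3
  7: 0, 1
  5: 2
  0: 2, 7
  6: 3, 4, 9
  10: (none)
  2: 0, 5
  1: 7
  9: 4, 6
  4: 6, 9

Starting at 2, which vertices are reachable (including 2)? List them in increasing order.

0, 1, 2, 5, 7

Start at 2.
Its neighbours: 0, 5.
Then their neighbours: 7.
Then next layer: 1.
Nothing further is reachable.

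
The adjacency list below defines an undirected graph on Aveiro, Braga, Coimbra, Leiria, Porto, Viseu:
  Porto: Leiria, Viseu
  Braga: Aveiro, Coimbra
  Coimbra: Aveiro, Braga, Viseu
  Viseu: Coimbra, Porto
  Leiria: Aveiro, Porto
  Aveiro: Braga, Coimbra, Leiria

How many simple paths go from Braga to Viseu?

Braga–Aveiro–Coimbra–Viseu
Braga–Aveiro–Leiria–Porto–Viseu
Braga–Coimbra–Aveiro–Leiria–Porto–Viseu
Braga–Coimbra–Viseu

4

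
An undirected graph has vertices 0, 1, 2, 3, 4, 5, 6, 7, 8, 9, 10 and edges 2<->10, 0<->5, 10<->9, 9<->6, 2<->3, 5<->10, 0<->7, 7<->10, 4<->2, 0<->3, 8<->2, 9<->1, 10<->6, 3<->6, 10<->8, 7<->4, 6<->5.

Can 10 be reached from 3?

Yes

Explore from 3.
Distance 1: reach 0, 2, 6.
Distance 2: reach 4, 5, 7, 8, 9, 10.
Found 10.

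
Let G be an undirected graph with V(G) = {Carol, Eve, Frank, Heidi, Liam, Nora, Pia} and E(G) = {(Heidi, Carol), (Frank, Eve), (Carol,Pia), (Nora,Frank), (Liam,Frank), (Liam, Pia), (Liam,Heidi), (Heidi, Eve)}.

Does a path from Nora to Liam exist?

Yes

Explore from Nora.
Distance 1: reach Frank.
Distance 2: reach Eve, Liam.
Found Liam.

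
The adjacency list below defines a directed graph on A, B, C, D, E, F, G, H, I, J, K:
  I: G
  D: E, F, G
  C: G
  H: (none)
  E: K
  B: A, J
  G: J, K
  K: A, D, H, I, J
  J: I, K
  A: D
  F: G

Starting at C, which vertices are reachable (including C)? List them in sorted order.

A, C, D, E, F, G, H, I, J, K

Start at C.
Its neighbours: G.
Then their neighbours: J, K.
Then next layer: A, D, H, I.
Then next layer: E, F.
Nothing further is reachable.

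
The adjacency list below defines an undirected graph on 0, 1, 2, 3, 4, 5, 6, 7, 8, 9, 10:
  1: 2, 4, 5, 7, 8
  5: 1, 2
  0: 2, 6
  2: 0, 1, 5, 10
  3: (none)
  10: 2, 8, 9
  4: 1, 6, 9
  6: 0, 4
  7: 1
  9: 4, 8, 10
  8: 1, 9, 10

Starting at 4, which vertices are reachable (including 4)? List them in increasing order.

0, 1, 2, 4, 5, 6, 7, 8, 9, 10

Start at 4.
Its neighbours: 1, 6, 9.
Then their neighbours: 0, 2, 5, 7, 8, 10.
Nothing further is reachable.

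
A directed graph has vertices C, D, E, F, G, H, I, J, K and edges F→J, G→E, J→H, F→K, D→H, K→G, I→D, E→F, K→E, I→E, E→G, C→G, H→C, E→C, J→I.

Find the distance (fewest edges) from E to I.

Distance 0: E.
Distance 1: C, F, G.
Distance 2: J, K.
Distance 3: H, I — contains I.

3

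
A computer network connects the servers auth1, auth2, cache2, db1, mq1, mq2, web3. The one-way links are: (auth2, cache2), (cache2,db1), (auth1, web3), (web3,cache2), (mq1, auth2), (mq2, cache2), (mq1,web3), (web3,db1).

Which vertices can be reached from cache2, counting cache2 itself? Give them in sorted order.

cache2, db1

Start at cache2.
Its neighbours: db1.
Nothing further is reachable.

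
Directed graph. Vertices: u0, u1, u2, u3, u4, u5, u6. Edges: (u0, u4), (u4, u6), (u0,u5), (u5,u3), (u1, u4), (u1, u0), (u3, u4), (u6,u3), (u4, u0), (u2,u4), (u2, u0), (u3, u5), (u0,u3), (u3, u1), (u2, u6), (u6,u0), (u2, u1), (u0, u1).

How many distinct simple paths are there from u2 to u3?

u2→u0→u1→u4→u6→u3
u2→u0→u3
u2→u0→u4→u6→u3
u2→u0→u5→u3
u2→u1→u0→u3
u2→u1→u0→u4→u6→u3
u2→u1→u0→u5→u3
u2→u1→u4→u0→u3
... and 12 more.

20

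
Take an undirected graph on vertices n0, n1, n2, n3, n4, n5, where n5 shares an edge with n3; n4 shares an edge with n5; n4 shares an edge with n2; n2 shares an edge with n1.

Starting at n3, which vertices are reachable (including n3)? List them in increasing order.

Start at n3.
Its neighbours: n5.
Then their neighbours: n4.
Then next layer: n2.
Then next layer: n1.
Nothing further is reachable.

n1, n2, n3, n4, n5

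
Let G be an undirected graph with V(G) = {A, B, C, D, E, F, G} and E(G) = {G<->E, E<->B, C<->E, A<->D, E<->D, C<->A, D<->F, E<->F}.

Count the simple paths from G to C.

G–E–C
G–E–D–A–C
G–E–F–D–A–C

3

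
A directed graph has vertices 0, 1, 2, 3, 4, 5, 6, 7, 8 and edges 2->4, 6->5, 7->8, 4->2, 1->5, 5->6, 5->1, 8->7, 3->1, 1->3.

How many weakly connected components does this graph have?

4

From 0: component {0}.
From 1: component {1, 3, 5, 6}.
From 2: component {2, 4}.
From 7: component {7, 8}.
That's 4 components.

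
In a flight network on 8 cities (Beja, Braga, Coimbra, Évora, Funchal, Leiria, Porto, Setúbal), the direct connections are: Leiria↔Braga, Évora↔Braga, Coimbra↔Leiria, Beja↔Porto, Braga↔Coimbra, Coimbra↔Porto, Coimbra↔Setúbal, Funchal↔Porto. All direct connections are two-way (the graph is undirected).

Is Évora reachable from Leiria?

Explore from Leiria.
Distance 1: reach Braga, Coimbra.
Distance 2: reach Évora, Porto, Setúbal.
Found Évora.

Yes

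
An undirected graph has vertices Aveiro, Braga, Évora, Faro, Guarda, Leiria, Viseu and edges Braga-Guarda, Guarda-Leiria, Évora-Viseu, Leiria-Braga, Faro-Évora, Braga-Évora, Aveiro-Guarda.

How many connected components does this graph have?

From Aveiro: component {Aveiro, Braga, Évora, Faro, Guarda, Leiria, Viseu}.
That's 1 component.

1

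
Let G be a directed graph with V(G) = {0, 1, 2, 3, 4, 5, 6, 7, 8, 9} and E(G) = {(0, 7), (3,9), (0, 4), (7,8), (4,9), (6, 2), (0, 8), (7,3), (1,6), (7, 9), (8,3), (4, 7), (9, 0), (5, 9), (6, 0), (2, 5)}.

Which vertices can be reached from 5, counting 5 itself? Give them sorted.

0, 3, 4, 5, 7, 8, 9

Start at 5.
Its neighbours: 9.
Then their neighbours: 0.
Then next layer: 4, 7, 8.
Then next layer: 3.
Nothing further is reachable.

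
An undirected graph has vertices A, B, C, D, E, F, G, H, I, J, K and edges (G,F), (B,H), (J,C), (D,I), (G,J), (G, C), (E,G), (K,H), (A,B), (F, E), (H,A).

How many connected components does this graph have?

From A: component {A, B, H, K}.
From C: component {C, E, F, G, J}.
From D: component {D, I}.
That's 3 components.

3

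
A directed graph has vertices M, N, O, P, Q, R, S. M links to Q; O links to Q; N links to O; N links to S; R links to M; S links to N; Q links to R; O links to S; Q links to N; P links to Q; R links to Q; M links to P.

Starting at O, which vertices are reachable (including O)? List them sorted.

Start at O.
Its neighbours: Q, S.
Then their neighbours: N, R.
Then next layer: M.
Then next layer: P.
Every vertex is now reached.

M, N, O, P, Q, R, S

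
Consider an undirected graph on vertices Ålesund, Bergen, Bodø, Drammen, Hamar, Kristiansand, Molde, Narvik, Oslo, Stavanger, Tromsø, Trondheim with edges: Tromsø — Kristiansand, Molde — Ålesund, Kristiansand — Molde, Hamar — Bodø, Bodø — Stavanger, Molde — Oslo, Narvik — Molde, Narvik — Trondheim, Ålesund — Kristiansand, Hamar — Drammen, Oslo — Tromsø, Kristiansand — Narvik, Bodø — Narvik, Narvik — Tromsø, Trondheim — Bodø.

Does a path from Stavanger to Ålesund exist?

Yes

Explore from Stavanger.
Distance 1: reach Bodø.
Distance 2: reach Hamar, Narvik, Trondheim.
Distance 3: reach Drammen, Kristiansand, Molde, Tromsø.
Distance 4: reach Ålesund, Oslo.
Found Ålesund.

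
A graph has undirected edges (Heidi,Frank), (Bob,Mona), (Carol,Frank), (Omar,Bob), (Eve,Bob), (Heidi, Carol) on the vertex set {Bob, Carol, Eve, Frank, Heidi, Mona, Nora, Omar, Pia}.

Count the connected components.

From Bob: component {Bob, Eve, Mona, Omar}.
From Carol: component {Carol, Frank, Heidi}.
From Nora: component {Nora}.
From Pia: component {Pia}.
That's 4 components.

4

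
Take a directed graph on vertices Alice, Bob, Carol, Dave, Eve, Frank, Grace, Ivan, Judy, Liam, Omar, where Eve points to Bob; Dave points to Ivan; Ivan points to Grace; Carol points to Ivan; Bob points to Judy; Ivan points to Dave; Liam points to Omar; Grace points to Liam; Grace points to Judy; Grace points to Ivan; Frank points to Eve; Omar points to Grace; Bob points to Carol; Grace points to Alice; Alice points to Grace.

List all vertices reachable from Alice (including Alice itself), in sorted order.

Alice, Dave, Grace, Ivan, Judy, Liam, Omar

Start at Alice.
Its neighbours: Grace.
Then their neighbours: Ivan, Judy, Liam.
Then next layer: Dave, Omar.
Nothing further is reachable.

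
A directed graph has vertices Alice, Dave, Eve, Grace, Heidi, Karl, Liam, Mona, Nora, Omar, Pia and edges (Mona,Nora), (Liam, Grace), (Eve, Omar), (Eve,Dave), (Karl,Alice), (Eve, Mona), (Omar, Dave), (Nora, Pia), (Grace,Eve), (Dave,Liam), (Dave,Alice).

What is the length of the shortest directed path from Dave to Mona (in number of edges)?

Distance 0: Dave.
Distance 1: Alice, Liam.
Distance 2: Grace.
Distance 3: Eve.
Distance 4: Mona, Omar — contains Mona.

4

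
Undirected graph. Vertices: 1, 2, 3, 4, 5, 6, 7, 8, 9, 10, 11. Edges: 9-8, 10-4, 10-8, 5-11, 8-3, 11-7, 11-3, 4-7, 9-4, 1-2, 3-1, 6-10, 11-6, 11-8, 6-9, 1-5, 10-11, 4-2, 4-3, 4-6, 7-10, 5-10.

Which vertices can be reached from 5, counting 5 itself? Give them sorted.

1, 2, 3, 4, 5, 6, 7, 8, 9, 10, 11

Start at 5.
Its neighbours: 1, 10, 11.
Then their neighbours: 2, 3, 4, 6, 7, 8.
Then next layer: 9.
Every vertex is now reached.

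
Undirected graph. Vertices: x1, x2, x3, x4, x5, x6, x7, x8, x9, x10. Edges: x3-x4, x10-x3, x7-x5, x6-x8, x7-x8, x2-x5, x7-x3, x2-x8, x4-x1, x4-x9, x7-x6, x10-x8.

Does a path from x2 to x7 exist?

Explore from x2.
Distance 1: reach x5, x8.
Distance 2: reach x6, x7, x10.
Found x7.

Yes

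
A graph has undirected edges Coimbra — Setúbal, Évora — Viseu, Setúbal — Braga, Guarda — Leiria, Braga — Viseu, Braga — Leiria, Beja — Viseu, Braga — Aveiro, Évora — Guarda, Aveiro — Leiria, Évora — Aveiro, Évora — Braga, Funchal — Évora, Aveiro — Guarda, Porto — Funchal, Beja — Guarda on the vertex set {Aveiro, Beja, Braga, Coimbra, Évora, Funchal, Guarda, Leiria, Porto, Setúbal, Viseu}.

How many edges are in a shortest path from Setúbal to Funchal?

3

Distance 0: Setúbal.
Distance 1: Braga, Coimbra.
Distance 2: Aveiro, Évora, Leiria, Viseu.
Distance 3: Beja, Funchal, Guarda — contains Funchal.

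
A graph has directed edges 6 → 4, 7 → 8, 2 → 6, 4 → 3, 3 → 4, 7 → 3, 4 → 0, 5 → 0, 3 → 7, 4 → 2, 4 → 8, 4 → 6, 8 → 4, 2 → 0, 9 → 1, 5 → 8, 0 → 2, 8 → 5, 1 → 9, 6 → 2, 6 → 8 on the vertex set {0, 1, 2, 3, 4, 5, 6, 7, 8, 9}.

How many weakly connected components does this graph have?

From 0: component {0, 2, 3, 4, 5, 6, 7, 8}.
From 1: component {1, 9}.
That's 2 components.

2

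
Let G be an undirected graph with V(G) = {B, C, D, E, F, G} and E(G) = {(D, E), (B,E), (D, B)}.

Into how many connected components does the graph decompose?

From B: component {B, D, E}.
From C: component {C}.
From F: component {F}.
From G: component {G}.
That's 4 components.

4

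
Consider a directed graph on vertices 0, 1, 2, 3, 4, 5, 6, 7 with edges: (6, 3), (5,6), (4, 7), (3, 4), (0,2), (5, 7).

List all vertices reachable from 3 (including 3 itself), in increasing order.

Start at 3.
Its neighbours: 4.
Then their neighbours: 7.
Nothing further is reachable.

3, 4, 7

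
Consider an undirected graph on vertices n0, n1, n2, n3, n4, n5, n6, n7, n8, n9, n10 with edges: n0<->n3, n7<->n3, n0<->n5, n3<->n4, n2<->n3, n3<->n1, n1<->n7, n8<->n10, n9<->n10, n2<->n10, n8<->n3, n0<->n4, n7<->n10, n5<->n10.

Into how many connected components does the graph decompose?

2

From n0: component {n0, n1, n2, n3, n4, n5, n7, n8, n9, n10}.
From n6: component {n6}.
That's 2 components.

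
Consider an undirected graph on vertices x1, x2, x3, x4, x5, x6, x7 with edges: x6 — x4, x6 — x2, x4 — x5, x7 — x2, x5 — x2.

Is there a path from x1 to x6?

x1 has no edges, so nothing is reachable from it.

No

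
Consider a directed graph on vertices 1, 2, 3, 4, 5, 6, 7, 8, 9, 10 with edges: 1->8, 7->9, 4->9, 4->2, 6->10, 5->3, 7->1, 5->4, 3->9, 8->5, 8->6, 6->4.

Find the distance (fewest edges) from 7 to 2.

Distance 0: 7.
Distance 1: 1, 9.
Distance 2: 8.
Distance 3: 5, 6.
Distance 4: 3, 4, 10.
Distance 5: 2 — contains 2.

5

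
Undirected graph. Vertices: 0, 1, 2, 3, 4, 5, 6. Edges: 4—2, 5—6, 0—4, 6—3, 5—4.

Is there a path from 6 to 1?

No

Explore from 6.
Distance 1: reach 3, 5.
Distance 2: reach 4.
Distance 3: reach 0, 2.
The search is exhausted without reaching 1; it lies in a different component.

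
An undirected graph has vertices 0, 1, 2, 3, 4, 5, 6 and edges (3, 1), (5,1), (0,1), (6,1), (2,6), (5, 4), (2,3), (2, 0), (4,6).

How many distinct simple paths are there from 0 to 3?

6

0–1–3
0–1–5–4–6–2–3
0–1–6–2–3
0–2–3
0–2–6–1–3
0–2–6–4–5–1–3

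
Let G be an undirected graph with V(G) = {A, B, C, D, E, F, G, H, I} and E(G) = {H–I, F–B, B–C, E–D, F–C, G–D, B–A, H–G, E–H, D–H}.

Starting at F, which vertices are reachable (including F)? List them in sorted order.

Start at F.
Its neighbours: B, C.
Then their neighbours: A.
Nothing further is reachable.

A, B, C, F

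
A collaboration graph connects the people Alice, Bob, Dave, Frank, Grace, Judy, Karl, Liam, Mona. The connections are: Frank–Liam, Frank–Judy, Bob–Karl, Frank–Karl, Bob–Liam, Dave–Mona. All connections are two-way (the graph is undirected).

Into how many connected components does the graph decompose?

4

From Alice: component {Alice}.
From Bob: component {Bob, Frank, Judy, Karl, Liam}.
From Dave: component {Dave, Mona}.
From Grace: component {Grace}.
That's 4 components.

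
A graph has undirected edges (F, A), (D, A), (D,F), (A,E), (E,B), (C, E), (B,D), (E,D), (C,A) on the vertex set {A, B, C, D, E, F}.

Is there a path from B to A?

Yes

Explore from B.
Distance 1: reach D, E.
Distance 2: reach A, C, F.
Found A.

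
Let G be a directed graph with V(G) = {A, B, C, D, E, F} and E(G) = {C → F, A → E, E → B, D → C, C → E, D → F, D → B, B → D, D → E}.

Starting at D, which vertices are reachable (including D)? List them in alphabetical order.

B, C, D, E, F

Start at D.
Its neighbours: B, C, E, F.
Nothing further is reachable.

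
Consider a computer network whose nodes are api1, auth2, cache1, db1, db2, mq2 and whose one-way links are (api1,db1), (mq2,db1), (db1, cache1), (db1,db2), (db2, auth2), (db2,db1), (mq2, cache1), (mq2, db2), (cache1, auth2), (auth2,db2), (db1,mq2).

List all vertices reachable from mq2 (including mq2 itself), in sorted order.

auth2, cache1, db1, db2, mq2

Start at mq2.
Its neighbours: cache1, db1, db2.
Then their neighbours: auth2.
Nothing further is reachable.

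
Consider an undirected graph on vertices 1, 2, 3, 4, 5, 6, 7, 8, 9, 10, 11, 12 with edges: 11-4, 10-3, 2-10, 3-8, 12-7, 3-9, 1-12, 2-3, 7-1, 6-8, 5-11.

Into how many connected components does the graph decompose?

3

From 1: component {1, 7, 12}.
From 2: component {2, 3, 6, 8, 9, 10}.
From 4: component {4, 5, 11}.
That's 3 components.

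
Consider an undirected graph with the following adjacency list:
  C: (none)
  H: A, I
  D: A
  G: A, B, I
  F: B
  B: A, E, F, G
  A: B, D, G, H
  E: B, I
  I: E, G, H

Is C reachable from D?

No

Explore from D.
Distance 1: reach A.
Distance 2: reach B, G, H.
Distance 3: reach E, F, I.
The search is exhausted without reaching C; it lies in a different component.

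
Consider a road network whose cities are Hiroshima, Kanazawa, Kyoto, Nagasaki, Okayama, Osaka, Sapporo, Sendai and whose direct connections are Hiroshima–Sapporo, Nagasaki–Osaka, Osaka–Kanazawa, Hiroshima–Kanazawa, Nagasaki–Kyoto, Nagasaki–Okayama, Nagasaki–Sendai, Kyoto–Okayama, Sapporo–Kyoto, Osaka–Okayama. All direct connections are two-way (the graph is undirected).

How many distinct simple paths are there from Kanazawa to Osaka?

Kanazawa–Hiroshima–Sapporo–Kyoto–Nagasaki–Okayama–Osaka
Kanazawa–Hiroshima–Sapporo–Kyoto–Nagasaki–Osaka
Kanazawa–Hiroshima–Sapporo–Kyoto–Okayama–Nagasaki–Osaka
Kanazawa–Hiroshima–Sapporo–Kyoto–Okayama–Osaka
Kanazawa–Osaka

5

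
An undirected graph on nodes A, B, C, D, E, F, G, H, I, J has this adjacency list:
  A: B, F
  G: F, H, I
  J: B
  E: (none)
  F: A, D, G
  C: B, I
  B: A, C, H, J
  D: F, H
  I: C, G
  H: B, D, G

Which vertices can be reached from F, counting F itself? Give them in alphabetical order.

A, B, C, D, F, G, H, I, J

Start at F.
Its neighbours: A, D, G.
Then their neighbours: B, H, I.
Then next layer: C, J.
Nothing further is reachable.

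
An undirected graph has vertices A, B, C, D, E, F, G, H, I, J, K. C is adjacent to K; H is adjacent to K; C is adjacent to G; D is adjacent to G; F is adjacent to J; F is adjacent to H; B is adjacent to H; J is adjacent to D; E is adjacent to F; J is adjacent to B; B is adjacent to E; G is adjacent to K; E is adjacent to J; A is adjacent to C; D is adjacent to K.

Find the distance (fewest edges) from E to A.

Distance 0: E.
Distance 1: B, F, J.
Distance 2: D, H.
Distance 3: G, K.
Distance 4: C.
Distance 5: A — contains A.

5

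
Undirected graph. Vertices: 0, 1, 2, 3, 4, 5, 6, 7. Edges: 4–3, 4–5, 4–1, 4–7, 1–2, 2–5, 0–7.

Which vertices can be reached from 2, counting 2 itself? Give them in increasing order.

0, 1, 2, 3, 4, 5, 7

Start at 2.
Its neighbours: 1, 5.
Then their neighbours: 4.
Then next layer: 3, 7.
Then next layer: 0.
Nothing further is reachable.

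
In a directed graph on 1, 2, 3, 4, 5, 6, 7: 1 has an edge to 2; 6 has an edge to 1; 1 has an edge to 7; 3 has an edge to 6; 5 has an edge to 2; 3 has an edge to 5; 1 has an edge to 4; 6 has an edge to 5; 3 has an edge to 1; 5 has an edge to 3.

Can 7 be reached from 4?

4 has no outgoing edges, so nothing is reachable from it.

No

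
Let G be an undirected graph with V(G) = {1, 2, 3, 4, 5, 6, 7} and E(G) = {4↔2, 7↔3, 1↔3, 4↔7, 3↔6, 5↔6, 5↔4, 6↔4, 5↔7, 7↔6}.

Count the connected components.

From 1: component {1, 2, 3, 4, 5, 6, 7}.
That's 1 component.

1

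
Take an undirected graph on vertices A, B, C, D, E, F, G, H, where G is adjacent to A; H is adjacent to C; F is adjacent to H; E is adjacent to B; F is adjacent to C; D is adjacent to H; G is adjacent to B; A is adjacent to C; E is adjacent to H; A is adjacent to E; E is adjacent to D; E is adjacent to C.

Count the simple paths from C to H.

C–A–E–D–H
C–A–E–H
C–A–G–B–E–D–H
C–A–G–B–E–H
C–E–D–H
C–E–H
C–F–H
C–H

8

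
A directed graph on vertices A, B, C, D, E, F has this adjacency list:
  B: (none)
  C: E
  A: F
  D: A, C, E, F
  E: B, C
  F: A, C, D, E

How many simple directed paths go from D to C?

D→A→F→C
D→A→F→E→C
D→C
D→E→C
D→F→C
D→F→E→C

6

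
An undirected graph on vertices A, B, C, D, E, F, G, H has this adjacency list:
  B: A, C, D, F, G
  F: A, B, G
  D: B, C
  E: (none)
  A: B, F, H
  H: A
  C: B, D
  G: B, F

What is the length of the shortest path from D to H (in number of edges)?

Distance 0: D.
Distance 1: B, C.
Distance 2: A, F, G.
Distance 3: H — contains H.

3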